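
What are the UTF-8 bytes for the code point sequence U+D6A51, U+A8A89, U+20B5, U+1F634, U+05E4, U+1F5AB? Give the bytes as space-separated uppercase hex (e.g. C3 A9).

F3 96 A9 91 F2 A8 AA 89 E2 82 B5 F0 9F 98 B4 D7 A4 F0 9F 96 AB

U+D6A51: 4-byte form → F3 96 A9 91.
U+A8A89: 4-byte form → F2 A8 AA 89.
U+20B5: 3-byte form → E2 82 B5.
U+1F634: 4-byte form → F0 9F 98 B4.
U+05E4: 2-byte form → D7 A4.
U+1F5AB: 4-byte form → F0 9F 96 AB.
Concatenated (21 bytes): F3 96 A9 91 F2 A8 AA 89 E2 82 B5 F0 9F 98 B4 D7 A4 F0 9F 96 AB.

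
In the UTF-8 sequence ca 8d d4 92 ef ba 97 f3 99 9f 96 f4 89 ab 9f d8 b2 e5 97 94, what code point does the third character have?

Offset 0: leading byte 0xCA = 11001010 → 2-byte char #1 = CA 8D.
Offset 2: leading byte 0xD4 = 11010100 → 2-byte char #2 = D4 92.
Offset 4: leading byte 0xEF = 11101111 → 3-byte char #3 = EF BA 97.
Leading byte 0xEF = 11101111 matches 1110xxxx → 3-byte sequence.
Byte 1: 0xEF = 11101111, payload 1111 (4 bits).
Byte 2: 0xBA = 10111010 (10xxxxxx ✓), payload 111010.
Byte 3: 0x97 = 10010111 (10xxxxxx ✓), payload 010111.
Concatenate: 1111111010010111 = 0xFE97 (16 bits → U+FE97).

U+FE97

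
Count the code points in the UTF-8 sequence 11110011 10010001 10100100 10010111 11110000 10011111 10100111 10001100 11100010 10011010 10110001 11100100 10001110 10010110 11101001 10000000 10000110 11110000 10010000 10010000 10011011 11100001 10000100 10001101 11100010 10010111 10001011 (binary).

8

Byte at offset 0: 0xF3 = 11110011 → 4-byte char (#1). Advance 4.
Byte at offset 4: 0xF0 = 11110000 → 4-byte char (#2). Advance 4.
Byte at offset 8: 0xE2 = 11100010 → 3-byte char (#3). Advance 3.
Byte at offset 11: 0xE4 = 11100100 → 3-byte char (#4). Advance 3.
Byte at offset 14: 0xE9 = 11101001 → 3-byte char (#5). Advance 3.
Byte at offset 17: 0xF0 = 11110000 → 4-byte char (#6). Advance 4.
Byte at offset 21: 0xE1 = 11100001 → 3-byte char (#7). Advance 3.
Byte at offset 24: 0xE2 = 11100010 → 3-byte char (#8). Advance 3.
Reached end at offset 27 after 8 code points.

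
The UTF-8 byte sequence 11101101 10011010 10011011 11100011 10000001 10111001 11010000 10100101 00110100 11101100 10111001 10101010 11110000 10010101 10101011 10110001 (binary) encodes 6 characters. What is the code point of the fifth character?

Offset 0: leading byte 0xED = 11101101 → 3-byte char #1 = ED 9A 9B.
Offset 3: leading byte 0xE3 = 11100011 → 3-byte char #2 = E3 81 B9.
Offset 6: leading byte 0xD0 = 11010000 → 2-byte char #3 = D0 A5.
Offset 8: leading byte 0x34 = 00110100 → 1-byte char #4 = 34.
Offset 9: leading byte 0xEC = 11101100 → 3-byte char #5 = EC B9 AA.
Leading byte 0xEC = 11101100 matches 1110xxxx → 3-byte sequence.
Byte 1: 0xEC = 11101100, payload 1100 (4 bits).
Byte 2: 0xB9 = 10111001 (10xxxxxx ✓), payload 111001.
Byte 3: 0xAA = 10101010 (10xxxxxx ✓), payload 101010.
Concatenate: 1100111001101010 = 0xCE6A (16 bits → U+CE6A).

U+CE6A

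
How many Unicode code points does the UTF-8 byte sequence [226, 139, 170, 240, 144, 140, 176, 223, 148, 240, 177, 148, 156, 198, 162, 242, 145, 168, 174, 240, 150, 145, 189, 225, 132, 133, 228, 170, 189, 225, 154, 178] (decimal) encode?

10

Byte at offset 0: 0xE2 = 11100010 → 3-byte char (#1). Advance 3.
Byte at offset 3: 0xF0 = 11110000 → 4-byte char (#2). Advance 4.
Byte at offset 7: 0xDF = 11011111 → 2-byte char (#3). Advance 2.
Byte at offset 9: 0xF0 = 11110000 → 4-byte char (#4). Advance 4.
Byte at offset 13: 0xC6 = 11000110 → 2-byte char (#5). Advance 2.
Byte at offset 15: 0xF2 = 11110010 → 4-byte char (#6). Advance 4.
Byte at offset 19: 0xF0 = 11110000 → 4-byte char (#7). Advance 4.
Byte at offset 23: 0xE1 = 11100001 → 3-byte char (#8). Advance 3.
Byte at offset 26: 0xE4 = 11100100 → 3-byte char (#9). Advance 3.
Byte at offset 29: 0xE1 = 11100001 → 3-byte char (#10). Advance 3.
Reached end at offset 32 after 10 code points.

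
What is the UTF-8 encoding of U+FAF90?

U+FAF90 = 0xFAF90 = 1027984 decimal. In range U+10000–U+10FFFF → 4-byte form: 11110xxx 10xxxxxx 10xxxxxx 10xxxxxx.
Binary (21 bits): 011111010111110010000.
Split 3+6+6+6: 011 | 111010 | 111110 | 010000.
Byte 1: 11110011 = 0xF3.
Byte 2: 10111010 = 0xBA.
Byte 3: 10111110 = 0xBE.
Byte 4: 10010000 = 0x90.

F3 BA BE 90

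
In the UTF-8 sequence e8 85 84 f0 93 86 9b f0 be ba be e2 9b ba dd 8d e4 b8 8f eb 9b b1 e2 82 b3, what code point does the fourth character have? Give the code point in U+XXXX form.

U+26FA

Offset 0: leading byte 0xE8 = 11101000 → 3-byte char #1 = E8 85 84.
Offset 3: leading byte 0xF0 = 11110000 → 4-byte char #2 = F0 93 86 9B.
Offset 7: leading byte 0xF0 = 11110000 → 4-byte char #3 = F0 BE BA BE.
Offset 11: leading byte 0xE2 = 11100010 → 3-byte char #4 = E2 9B BA.
Leading byte 0xE2 = 11100010 matches 1110xxxx → 3-byte sequence.
Byte 1: 0xE2 = 11100010, payload 0010 (4 bits).
Byte 2: 0x9B = 10011011 (10xxxxxx ✓), payload 011011.
Byte 3: 0xBA = 10111010 (10xxxxxx ✓), payload 111010.
Concatenate: 0010011011111010 = 0x26FA (16 bits → U+26FA).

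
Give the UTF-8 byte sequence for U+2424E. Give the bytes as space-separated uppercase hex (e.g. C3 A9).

U+2424E = 0x2424E = 148046 decimal. In range U+10000–U+10FFFF → 4-byte form: 11110xxx 10xxxxxx 10xxxxxx 10xxxxxx.
Binary (21 bits): 000100100001001001110.
Split 3+6+6+6: 000 | 100100 | 001001 | 001110.
Byte 1: 11110000 = 0xF0.
Byte 2: 10100100 = 0xA4.
Byte 3: 10001001 = 0x89.
Byte 4: 10001110 = 0x8E.

F0 A4 89 8E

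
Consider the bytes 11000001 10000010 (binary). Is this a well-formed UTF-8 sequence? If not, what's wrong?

invalid (overlong encoding)

Leading byte 0xC1 = 11000001 → 2-byte form.
Continuation bytes all match 10xxxxxx. Payload decodes to 0x42.
But 0x42 < 0x80, the minimum for a 2-byte sequence — this is an overlong encoding.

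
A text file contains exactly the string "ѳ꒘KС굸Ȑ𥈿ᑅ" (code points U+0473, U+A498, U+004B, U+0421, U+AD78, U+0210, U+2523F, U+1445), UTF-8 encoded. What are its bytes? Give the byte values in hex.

D1 B3 EA 92 98 4B D0 A1 EA B5 B8 C8 90 F0 A5 88 BF E1 91 85

U+0473: 2-byte form → D1 B3.
U+A498: 3-byte form → EA 92 98.
U+004B: 1-byte form → 4B.
U+0421: 2-byte form → D0 A1.
U+AD78: 3-byte form → EA B5 B8.
U+0210: 2-byte form → C8 90.
U+2523F: 4-byte form → F0 A5 88 BF.
U+1445: 3-byte form → E1 91 85.
Concatenated (20 bytes): D1 B3 EA 92 98 4B D0 A1 EA B5 B8 C8 90 F0 A5 88 BF E1 91 85.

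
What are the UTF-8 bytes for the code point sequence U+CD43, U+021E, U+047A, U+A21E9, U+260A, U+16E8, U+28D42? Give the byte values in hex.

EC B5 83 C8 9E D1 BA F2 A2 87 A9 E2 98 8A E1 9B A8 F0 A8 B5 82

U+CD43: 3-byte form → EC B5 83.
U+021E: 2-byte form → C8 9E.
U+047A: 2-byte form → D1 BA.
U+A21E9: 4-byte form → F2 A2 87 A9.
U+260A: 3-byte form → E2 98 8A.
U+16E8: 3-byte form → E1 9B A8.
U+28D42: 4-byte form → F0 A8 B5 82.
Concatenated (21 bytes): EC B5 83 C8 9E D1 BA F2 A2 87 A9 E2 98 8A E1 9B A8 F0 A8 B5 82.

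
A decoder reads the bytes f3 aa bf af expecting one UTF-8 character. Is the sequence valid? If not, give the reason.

valid

Leading byte 0xF3 = 11110011 → 4-byte form.
Continuation bytes 0xAA=10101010, 0xBF=10111111, 0xAF=10101111 all match 10xxxxxx.
Decoded value 0xEAFEF is ≥ 0x10000 (shortest form) and not a surrogate.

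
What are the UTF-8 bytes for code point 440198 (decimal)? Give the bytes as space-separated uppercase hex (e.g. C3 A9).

F1 AB 9E 86

U+6B786 = 0x6B786 = 440198 decimal. In range U+10000–U+10FFFF → 4-byte form: 11110xxx 10xxxxxx 10xxxxxx 10xxxxxx.
Binary (21 bits): 001101011011110000110.
Split 3+6+6+6: 001 | 101011 | 011110 | 000110.
Byte 1: 11110001 = 0xF1.
Byte 2: 10101011 = 0xAB.
Byte 3: 10011110 = 0x9E.
Byte 4: 10000110 = 0x86.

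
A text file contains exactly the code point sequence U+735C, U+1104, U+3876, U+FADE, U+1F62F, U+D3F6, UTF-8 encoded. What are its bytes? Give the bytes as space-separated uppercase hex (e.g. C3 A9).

U+735C: 3-byte form → E7 8D 9C.
U+1104: 3-byte form → E1 84 84.
U+3876: 3-byte form → E3 A1 B6.
U+FADE: 3-byte form → EF AB 9E.
U+1F62F: 4-byte form → F0 9F 98 AF.
U+D3F6: 3-byte form → ED 8F B6.
Concatenated (19 bytes): E7 8D 9C E1 84 84 E3 A1 B6 EF AB 9E F0 9F 98 AF ED 8F B6.

E7 8D 9C E1 84 84 E3 A1 B6 EF AB 9E F0 9F 98 AF ED 8F B6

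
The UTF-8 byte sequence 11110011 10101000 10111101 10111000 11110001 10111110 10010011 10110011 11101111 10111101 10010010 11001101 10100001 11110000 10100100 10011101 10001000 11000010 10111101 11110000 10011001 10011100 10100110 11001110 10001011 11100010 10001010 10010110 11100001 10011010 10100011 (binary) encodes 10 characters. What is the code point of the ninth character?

Offset 0: leading byte 0xF3 = 11110011 → 4-byte char #1 = F3 A8 BD B8.
Offset 4: leading byte 0xF1 = 11110001 → 4-byte char #2 = F1 BE 93 B3.
Offset 8: leading byte 0xEF = 11101111 → 3-byte char #3 = EF BD 92.
Offset 11: leading byte 0xCD = 11001101 → 2-byte char #4 = CD A1.
Offset 13: leading byte 0xF0 = 11110000 → 4-byte char #5 = F0 A4 9D 88.
Offset 17: leading byte 0xC2 = 11000010 → 2-byte char #6 = C2 BD.
Offset 19: leading byte 0xF0 = 11110000 → 4-byte char #7 = F0 99 9C A6.
Offset 23: leading byte 0xCE = 11001110 → 2-byte char #8 = CE 8B.
Offset 25: leading byte 0xE2 = 11100010 → 3-byte char #9 = E2 8A 96.
Leading byte 0xE2 = 11100010 matches 1110xxxx → 3-byte sequence.
Byte 1: 0xE2 = 11100010, payload 0010 (4 bits).
Byte 2: 0x8A = 10001010 (10xxxxxx ✓), payload 001010.
Byte 3: 0x96 = 10010110 (10xxxxxx ✓), payload 010110.
Concatenate: 0010001010010110 = 0x2296 (16 bits → U+2296).

U+2296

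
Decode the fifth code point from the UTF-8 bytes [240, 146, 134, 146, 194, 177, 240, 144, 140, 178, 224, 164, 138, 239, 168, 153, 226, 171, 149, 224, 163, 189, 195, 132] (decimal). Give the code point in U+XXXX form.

U+FA19

Offset 0: leading byte 0xF0 = 11110000 → 4-byte char #1 = F0 92 86 92.
Offset 4: leading byte 0xC2 = 11000010 → 2-byte char #2 = C2 B1.
Offset 6: leading byte 0xF0 = 11110000 → 4-byte char #3 = F0 90 8C B2.
Offset 10: leading byte 0xE0 = 11100000 → 3-byte char #4 = E0 A4 8A.
Offset 13: leading byte 0xEF = 11101111 → 3-byte char #5 = EF A8 99.
Leading byte 0xEF = 11101111 matches 1110xxxx → 3-byte sequence.
Byte 1: 0xEF = 11101111, payload 1111 (4 bits).
Byte 2: 0xA8 = 10101000 (10xxxxxx ✓), payload 101000.
Byte 3: 0x99 = 10011001 (10xxxxxx ✓), payload 011001.
Concatenate: 1111101000011001 = 0xFA19 (16 bits → U+FA19).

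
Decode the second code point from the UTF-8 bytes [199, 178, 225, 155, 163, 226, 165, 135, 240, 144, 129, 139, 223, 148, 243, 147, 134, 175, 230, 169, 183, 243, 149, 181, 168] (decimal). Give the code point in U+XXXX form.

U+16E3

Offset 0: leading byte 0xC7 = 11000111 → 2-byte char #1 = C7 B2.
Offset 2: leading byte 0xE1 = 11100001 → 3-byte char #2 = E1 9B A3.
Leading byte 0xE1 = 11100001 matches 1110xxxx → 3-byte sequence.
Byte 1: 0xE1 = 11100001, payload 0001 (4 bits).
Byte 2: 0x9B = 10011011 (10xxxxxx ✓), payload 011011.
Byte 3: 0xA3 = 10100011 (10xxxxxx ✓), payload 100011.
Concatenate: 0001011011100011 = 0x16E3 (16 bits → U+16E3).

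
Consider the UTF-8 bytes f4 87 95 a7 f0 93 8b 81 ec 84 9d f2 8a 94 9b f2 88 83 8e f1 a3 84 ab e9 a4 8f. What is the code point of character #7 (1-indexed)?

Offset 0: leading byte 0xF4 = 11110100 → 4-byte char #1 = F4 87 95 A7.
Offset 4: leading byte 0xF0 = 11110000 → 4-byte char #2 = F0 93 8B 81.
Offset 8: leading byte 0xEC = 11101100 → 3-byte char #3 = EC 84 9D.
Offset 11: leading byte 0xF2 = 11110010 → 4-byte char #4 = F2 8A 94 9B.
Offset 15: leading byte 0xF2 = 11110010 → 4-byte char #5 = F2 88 83 8E.
Offset 19: leading byte 0xF1 = 11110001 → 4-byte char #6 = F1 A3 84 AB.
Offset 23: leading byte 0xE9 = 11101001 → 3-byte char #7 = E9 A4 8F.
Leading byte 0xE9 = 11101001 matches 1110xxxx → 3-byte sequence.
Byte 1: 0xE9 = 11101001, payload 1001 (4 bits).
Byte 2: 0xA4 = 10100100 (10xxxxxx ✓), payload 100100.
Byte 3: 0x8F = 10001111 (10xxxxxx ✓), payload 001111.
Concatenate: 1001100100001111 = 0x990F (16 bits → U+990F).

U+990F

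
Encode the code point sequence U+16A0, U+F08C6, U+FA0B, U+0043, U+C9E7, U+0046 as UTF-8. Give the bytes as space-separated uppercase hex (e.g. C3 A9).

E1 9A A0 F3 B0 A3 86 EF A8 8B 43 EC A7 A7 46

U+16A0: 3-byte form → E1 9A A0.
U+F08C6: 4-byte form → F3 B0 A3 86.
U+FA0B: 3-byte form → EF A8 8B.
U+0043: 1-byte form → 43.
U+C9E7: 3-byte form → EC A7 A7.
U+0046: 1-byte form → 46.
Concatenated (15 bytes): E1 9A A0 F3 B0 A3 86 EF A8 8B 43 EC A7 A7 46.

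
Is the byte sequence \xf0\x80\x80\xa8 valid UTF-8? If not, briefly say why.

invalid (overlong encoding)

Leading byte 0xF0 = 11110000 → 4-byte form.
Continuation bytes all match 10xxxxxx. Payload decodes to 0x28.
But 0x28 < 0x10000, the minimum for a 4-byte sequence — this is an overlong encoding.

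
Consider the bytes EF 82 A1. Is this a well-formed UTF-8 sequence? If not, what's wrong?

valid

Leading byte 0xEF = 11101111 → 3-byte form.
Continuation bytes 0x82=10000010, 0xA1=10100001 all match 10xxxxxx.
Decoded value 0xF0A1 is ≥ 0x800 (shortest form) and not a surrogate.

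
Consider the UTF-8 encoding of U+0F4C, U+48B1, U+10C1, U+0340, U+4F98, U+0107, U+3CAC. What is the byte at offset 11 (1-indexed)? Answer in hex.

0x80

1-indexed offset 11 is 0-indexed offset 10.
U+0F4C → 3-byte form E0 BD 8C at offsets 0–2.
U+48B1 → 3-byte form E4 A2 B1 at offsets 3–5.
U+10C1 → 3-byte form E1 83 81 at offsets 6–8.
U+0340 → 2-byte form CD 80 at offsets 9–10.
Offset 10 falls in char 4's range; it's byte 2 of CD 80 = 0x80.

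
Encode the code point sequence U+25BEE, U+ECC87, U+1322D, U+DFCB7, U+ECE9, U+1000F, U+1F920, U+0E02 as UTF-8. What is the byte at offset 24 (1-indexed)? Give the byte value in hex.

1-indexed offset 24 is 0-indexed offset 23.
U+25BEE → 4-byte form F0 A5 AF AE at offsets 0–3.
U+ECC87 → 4-byte form F3 AC B2 87 at offsets 4–7.
U+1322D → 4-byte form F0 93 88 AD at offsets 8–11.
U+DFCB7 → 4-byte form F3 9F B2 B7 at offsets 12–15.
U+ECE9 → 3-byte form EE B3 A9 at offsets 16–18.
U+1000F → 4-byte form F0 90 80 8F at offsets 19–22.
U+1F920 → 4-byte form F0 9F A4 A0 at offsets 23–26.
Offset 23 falls in char 7's range; it's byte 1 of F0 9F A4 A0 = 0xF0.

0xF0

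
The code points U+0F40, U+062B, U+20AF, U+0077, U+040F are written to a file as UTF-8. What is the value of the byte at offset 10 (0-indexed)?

U+0F40 → 3-byte form E0 BD 80 at offsets 0–2.
U+062B → 2-byte form D8 AB at offsets 3–4.
U+20AF → 3-byte form E2 82 AF at offsets 5–7.
U+0077 → 1-byte form 77 at offsets 8–8.
U+040F → 2-byte form D0 8F at offsets 9–10.
Offset 10 falls in char 5's range; it's byte 2 of D0 8F = 0x8F.

0x8F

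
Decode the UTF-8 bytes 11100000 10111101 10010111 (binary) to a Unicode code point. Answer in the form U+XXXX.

U+0F57

Leading byte 0xE0 = 11100000 matches 1110xxxx → 3-byte sequence.
Byte 1: 0xE0 = 11100000, payload 0000 (4 bits).
Byte 2: 0xBD = 10111101 (10xxxxxx ✓), payload 111101.
Byte 3: 0x97 = 10010111 (10xxxxxx ✓), payload 010111.
Concatenate: 0000111101010111 = 0xF57 (16 bits → U+0F57).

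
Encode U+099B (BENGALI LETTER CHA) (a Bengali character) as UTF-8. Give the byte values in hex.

U+099B = 0x99B = 2459 decimal. In range U+0800–U+FFFF → 3-byte form: 1110xxxx 10xxxxxx 10xxxxxx.
Binary (16 bits): 0000100110011011.
Split 4+6+6: 0000 | 100110 | 011011.
Byte 1: 11100000 = 0xE0.
Byte 2: 10100110 = 0xA6.
Byte 3: 10011011 = 0x9B.

E0 A6 9B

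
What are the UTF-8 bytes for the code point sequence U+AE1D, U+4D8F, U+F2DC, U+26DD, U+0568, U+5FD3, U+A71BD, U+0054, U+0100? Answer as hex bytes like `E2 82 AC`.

EA B8 9D E4 B6 8F EF 8B 9C E2 9B 9D D5 A8 E5 BF 93 F2 A7 86 BD 54 C4 80

U+AE1D: 3-byte form → EA B8 9D.
U+4D8F: 3-byte form → E4 B6 8F.
U+F2DC: 3-byte form → EF 8B 9C.
U+26DD: 3-byte form → E2 9B 9D.
U+0568: 2-byte form → D5 A8.
U+5FD3: 3-byte form → E5 BF 93.
U+A71BD: 4-byte form → F2 A7 86 BD.
U+0054: 1-byte form → 54.
U+0100: 2-byte form → C4 80.
Concatenated (24 bytes): EA B8 9D E4 B6 8F EF 8B 9C E2 9B 9D D5 A8 E5 BF 93 F2 A7 86 BD 54 C4 80.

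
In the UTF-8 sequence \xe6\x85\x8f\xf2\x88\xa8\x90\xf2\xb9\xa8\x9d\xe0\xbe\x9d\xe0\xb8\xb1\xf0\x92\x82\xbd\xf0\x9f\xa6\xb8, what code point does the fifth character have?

Offset 0: leading byte 0xE6 = 11100110 → 3-byte char #1 = E6 85 8F.
Offset 3: leading byte 0xF2 = 11110010 → 4-byte char #2 = F2 88 A8 90.
Offset 7: leading byte 0xF2 = 11110010 → 4-byte char #3 = F2 B9 A8 9D.
Offset 11: leading byte 0xE0 = 11100000 → 3-byte char #4 = E0 BE 9D.
Offset 14: leading byte 0xE0 = 11100000 → 3-byte char #5 = E0 B8 B1.
Leading byte 0xE0 = 11100000 matches 1110xxxx → 3-byte sequence.
Byte 1: 0xE0 = 11100000, payload 0000 (4 bits).
Byte 2: 0xB8 = 10111000 (10xxxxxx ✓), payload 111000.
Byte 3: 0xB1 = 10110001 (10xxxxxx ✓), payload 110001.
Concatenate: 0000111000110001 = 0xE31 (16 bits → U+0E31).

U+0E31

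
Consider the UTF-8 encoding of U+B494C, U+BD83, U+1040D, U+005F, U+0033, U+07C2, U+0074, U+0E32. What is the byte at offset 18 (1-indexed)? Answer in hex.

1-indexed offset 18 is 0-indexed offset 17.
U+B494C → 4-byte form F2 B4 A5 8C at offsets 0–3.
U+BD83 → 3-byte form EB B6 83 at offsets 4–6.
U+1040D → 4-byte form F0 90 90 8D at offsets 7–10.
U+005F → 1-byte form 5F at offsets 11–11.
U+0033 → 1-byte form 33 at offsets 12–12.
U+07C2 → 2-byte form DF 82 at offsets 13–14.
U+0074 → 1-byte form 74 at offsets 15–15.
U+0E32 → 3-byte form E0 B8 B2 at offsets 16–18.
Offset 17 falls in char 8's range; it's byte 2 of E0 B8 B2 = 0xB8.

0xB8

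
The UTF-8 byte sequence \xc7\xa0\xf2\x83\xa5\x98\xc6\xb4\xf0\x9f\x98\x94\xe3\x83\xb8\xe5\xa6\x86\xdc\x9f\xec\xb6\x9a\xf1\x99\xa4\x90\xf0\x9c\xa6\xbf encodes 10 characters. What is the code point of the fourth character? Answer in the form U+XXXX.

U+1F614

Offset 0: leading byte 0xC7 = 11000111 → 2-byte char #1 = C7 A0.
Offset 2: leading byte 0xF2 = 11110010 → 4-byte char #2 = F2 83 A5 98.
Offset 6: leading byte 0xC6 = 11000110 → 2-byte char #3 = C6 B4.
Offset 8: leading byte 0xF0 = 11110000 → 4-byte char #4 = F0 9F 98 94.
Leading byte 0xF0 = 11110000 matches 11110xxx → 4-byte sequence.
Byte 1: 0xF0 = 11110000, payload 000 (3 bits).
Byte 2: 0x9F = 10011111 (10xxxxxx ✓), payload 011111.
Byte 3: 0x98 = 10011000 (10xxxxxx ✓), payload 011000.
Byte 4: 0x94 = 10010100 (10xxxxxx ✓), payload 010100.
Concatenate: 000011111011000010100 = 0x1F614 (21 bits → U+1F614).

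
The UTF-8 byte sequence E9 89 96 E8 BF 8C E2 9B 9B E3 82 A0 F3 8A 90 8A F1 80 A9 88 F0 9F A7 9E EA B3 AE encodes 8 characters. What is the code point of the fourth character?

Offset 0: leading byte 0xE9 = 11101001 → 3-byte char #1 = E9 89 96.
Offset 3: leading byte 0xE8 = 11101000 → 3-byte char #2 = E8 BF 8C.
Offset 6: leading byte 0xE2 = 11100010 → 3-byte char #3 = E2 9B 9B.
Offset 9: leading byte 0xE3 = 11100011 → 3-byte char #4 = E3 82 A0.
Leading byte 0xE3 = 11100011 matches 1110xxxx → 3-byte sequence.
Byte 1: 0xE3 = 11100011, payload 0011 (4 bits).
Byte 2: 0x82 = 10000010 (10xxxxxx ✓), payload 000010.
Byte 3: 0xA0 = 10100000 (10xxxxxx ✓), payload 100000.
Concatenate: 0011000010100000 = 0x30A0 (16 bits → U+30A0).

U+30A0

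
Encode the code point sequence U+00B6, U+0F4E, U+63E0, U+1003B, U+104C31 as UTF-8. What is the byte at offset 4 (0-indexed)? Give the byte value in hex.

0x8E

U+00B6 → 2-byte form C2 B6 at offsets 0–1.
U+0F4E → 3-byte form E0 BD 8E at offsets 2–4.
Offset 4 falls in char 2's range; it's byte 3 of E0 BD 8E = 0x8E.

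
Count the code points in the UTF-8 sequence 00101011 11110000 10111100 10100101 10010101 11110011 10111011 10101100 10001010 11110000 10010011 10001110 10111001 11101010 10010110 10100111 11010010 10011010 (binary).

6

Byte at offset 0: 0x2B = 00101011 → 1-byte char (#1). Advance 1.
Byte at offset 1: 0xF0 = 11110000 → 4-byte char (#2). Advance 4.
Byte at offset 5: 0xF3 = 11110011 → 4-byte char (#3). Advance 4.
Byte at offset 9: 0xF0 = 11110000 → 4-byte char (#4). Advance 4.
Byte at offset 13: 0xEA = 11101010 → 3-byte char (#5). Advance 3.
Byte at offset 16: 0xD2 = 11010010 → 2-byte char (#6). Advance 2.
Reached end at offset 18 after 6 code points.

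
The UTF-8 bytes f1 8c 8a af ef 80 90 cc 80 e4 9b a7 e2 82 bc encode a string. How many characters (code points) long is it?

Byte at offset 0: 0xF1 = 11110001 → 4-byte char (#1). Advance 4.
Byte at offset 4: 0xEF = 11101111 → 3-byte char (#2). Advance 3.
Byte at offset 7: 0xCC = 11001100 → 2-byte char (#3). Advance 2.
Byte at offset 9: 0xE4 = 11100100 → 3-byte char (#4). Advance 3.
Byte at offset 12: 0xE2 = 11100010 → 3-byte char (#5). Advance 3.
Reached end at offset 15 after 5 code points.

5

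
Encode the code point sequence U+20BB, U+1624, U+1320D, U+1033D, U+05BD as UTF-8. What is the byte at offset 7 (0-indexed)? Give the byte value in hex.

0x93

U+20BB → 3-byte form E2 82 BB at offsets 0–2.
U+1624 → 3-byte form E1 98 A4 at offsets 3–5.
U+1320D → 4-byte form F0 93 88 8D at offsets 6–9.
Offset 7 falls in char 3's range; it's byte 2 of F0 93 88 8D = 0x93.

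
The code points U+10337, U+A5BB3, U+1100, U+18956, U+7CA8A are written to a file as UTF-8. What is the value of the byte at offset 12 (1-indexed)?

0xF0

1-indexed offset 12 is 0-indexed offset 11.
U+10337 → 4-byte form F0 90 8C B7 at offsets 0–3.
U+A5BB3 → 4-byte form F2 A5 AE B3 at offsets 4–7.
U+1100 → 3-byte form E1 84 80 at offsets 8–10.
U+18956 → 4-byte form F0 98 A5 96 at offsets 11–14.
Offset 11 falls in char 4's range; it's byte 1 of F0 98 A5 96 = 0xF0.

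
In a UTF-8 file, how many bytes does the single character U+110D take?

U+110D = 0x110D. UTF-8 uses 1 byte below 0x80, 2 below 0x800, 3 below 0x10000, 4 up to 0x10FFFF. 0x110D is in U+0800–U+FFFF → 3 bytes.

3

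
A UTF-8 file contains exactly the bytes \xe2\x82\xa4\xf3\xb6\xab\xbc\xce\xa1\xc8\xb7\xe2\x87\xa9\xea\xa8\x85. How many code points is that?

6

Byte at offset 0: 0xE2 = 11100010 → 3-byte char (#1). Advance 3.
Byte at offset 3: 0xF3 = 11110011 → 4-byte char (#2). Advance 4.
Byte at offset 7: 0xCE = 11001110 → 2-byte char (#3). Advance 2.
Byte at offset 9: 0xC8 = 11001000 → 2-byte char (#4). Advance 2.
Byte at offset 11: 0xE2 = 11100010 → 3-byte char (#5). Advance 3.
Byte at offset 14: 0xEA = 11101010 → 3-byte char (#6). Advance 3.
Reached end at offset 17 after 6 code points.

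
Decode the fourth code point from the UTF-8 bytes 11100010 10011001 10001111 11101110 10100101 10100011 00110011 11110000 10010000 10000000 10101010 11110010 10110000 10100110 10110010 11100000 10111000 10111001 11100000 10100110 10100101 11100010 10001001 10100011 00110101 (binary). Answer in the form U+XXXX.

U+1002A

Offset 0: leading byte 0xE2 = 11100010 → 3-byte char #1 = E2 99 8F.
Offset 3: leading byte 0xEE = 11101110 → 3-byte char #2 = EE A5 A3.
Offset 6: leading byte 0x33 = 00110011 → 1-byte char #3 = 33.
Offset 7: leading byte 0xF0 = 11110000 → 4-byte char #4 = F0 90 80 AA.
Leading byte 0xF0 = 11110000 matches 11110xxx → 4-byte sequence.
Byte 1: 0xF0 = 11110000, payload 000 (3 bits).
Byte 2: 0x90 = 10010000 (10xxxxxx ✓), payload 010000.
Byte 3: 0x80 = 10000000 (10xxxxxx ✓), payload 000000.
Byte 4: 0xAA = 10101010 (10xxxxxx ✓), payload 101010.
Concatenate: 000010000000000101010 = 0x1002A (21 bits → U+1002A).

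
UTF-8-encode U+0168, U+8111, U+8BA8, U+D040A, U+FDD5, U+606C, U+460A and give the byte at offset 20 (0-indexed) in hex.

0x8A

U+0168 → 2-byte form C5 A8 at offsets 0–1.
U+8111 → 3-byte form E8 84 91 at offsets 2–4.
U+8BA8 → 3-byte form E8 AE A8 at offsets 5–7.
U+D040A → 4-byte form F3 90 90 8A at offsets 8–11.
U+FDD5 → 3-byte form EF B7 95 at offsets 12–14.
U+606C → 3-byte form E6 81 AC at offsets 15–17.
U+460A → 3-byte form E4 98 8A at offsets 18–20.
Offset 20 falls in char 7's range; it's byte 3 of E4 98 8A = 0x8A.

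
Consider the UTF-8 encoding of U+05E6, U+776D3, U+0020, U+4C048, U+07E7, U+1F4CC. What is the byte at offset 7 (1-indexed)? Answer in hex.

1-indexed offset 7 is 0-indexed offset 6.
U+05E6 → 2-byte form D7 A6 at offsets 0–1.
U+776D3 → 4-byte form F1 B7 9B 93 at offsets 2–5.
U+0020 → 1-byte form 20 at offsets 6–6.
Offset 6 falls in char 3's range; it's byte 1 of 20 = 0x20.

0x20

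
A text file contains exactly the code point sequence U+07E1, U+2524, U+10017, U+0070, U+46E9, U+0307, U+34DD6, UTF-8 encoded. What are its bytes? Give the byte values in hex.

U+07E1: 2-byte form → DF A1.
U+2524: 3-byte form → E2 94 A4.
U+10017: 4-byte form → F0 90 80 97.
U+0070: 1-byte form → 70.
U+46E9: 3-byte form → E4 9B A9.
U+0307: 2-byte form → CC 87.
U+34DD6: 4-byte form → F0 B4 B7 96.
Concatenated (19 bytes): DF A1 E2 94 A4 F0 90 80 97 70 E4 9B A9 CC 87 F0 B4 B7 96.

DF A1 E2 94 A4 F0 90 80 97 70 E4 9B A9 CC 87 F0 B4 B7 96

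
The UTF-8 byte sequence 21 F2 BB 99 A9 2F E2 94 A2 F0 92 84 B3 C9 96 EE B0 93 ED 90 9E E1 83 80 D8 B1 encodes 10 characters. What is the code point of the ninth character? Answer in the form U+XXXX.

U+10C0

Offset 0: leading byte 0x21 = 00100001 → 1-byte char #1 = 21.
Offset 1: leading byte 0xF2 = 11110010 → 4-byte char #2 = F2 BB 99 A9.
Offset 5: leading byte 0x2F = 00101111 → 1-byte char #3 = 2F.
Offset 6: leading byte 0xE2 = 11100010 → 3-byte char #4 = E2 94 A2.
Offset 9: leading byte 0xF0 = 11110000 → 4-byte char #5 = F0 92 84 B3.
Offset 13: leading byte 0xC9 = 11001001 → 2-byte char #6 = C9 96.
Offset 15: leading byte 0xEE = 11101110 → 3-byte char #7 = EE B0 93.
Offset 18: leading byte 0xED = 11101101 → 3-byte char #8 = ED 90 9E.
Offset 21: leading byte 0xE1 = 11100001 → 3-byte char #9 = E1 83 80.
Leading byte 0xE1 = 11100001 matches 1110xxxx → 3-byte sequence.
Byte 1: 0xE1 = 11100001, payload 0001 (4 bits).
Byte 2: 0x83 = 10000011 (10xxxxxx ✓), payload 000011.
Byte 3: 0x80 = 10000000 (10xxxxxx ✓), payload 000000.
Concatenate: 0001000011000000 = 0x10C0 (16 bits → U+10C0).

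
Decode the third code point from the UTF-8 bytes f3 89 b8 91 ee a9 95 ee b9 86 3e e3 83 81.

U+EE46

Offset 0: leading byte 0xF3 = 11110011 → 4-byte char #1 = F3 89 B8 91.
Offset 4: leading byte 0xEE = 11101110 → 3-byte char #2 = EE A9 95.
Offset 7: leading byte 0xEE = 11101110 → 3-byte char #3 = EE B9 86.
Leading byte 0xEE = 11101110 matches 1110xxxx → 3-byte sequence.
Byte 1: 0xEE = 11101110, payload 1110 (4 bits).
Byte 2: 0xB9 = 10111001 (10xxxxxx ✓), payload 111001.
Byte 3: 0x86 = 10000110 (10xxxxxx ✓), payload 000110.
Concatenate: 1110111001000110 = 0xEE46 (16 bits → U+EE46).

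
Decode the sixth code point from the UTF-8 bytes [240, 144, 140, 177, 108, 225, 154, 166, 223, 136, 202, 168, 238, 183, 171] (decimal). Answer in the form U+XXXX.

Offset 0: leading byte 0xF0 = 11110000 → 4-byte char #1 = F0 90 8C B1.
Offset 4: leading byte 0x6C = 01101100 → 1-byte char #2 = 6C.
Offset 5: leading byte 0xE1 = 11100001 → 3-byte char #3 = E1 9A A6.
Offset 8: leading byte 0xDF = 11011111 → 2-byte char #4 = DF 88.
Offset 10: leading byte 0xCA = 11001010 → 2-byte char #5 = CA A8.
Offset 12: leading byte 0xEE = 11101110 → 3-byte char #6 = EE B7 AB.
Leading byte 0xEE = 11101110 matches 1110xxxx → 3-byte sequence.
Byte 1: 0xEE = 11101110, payload 1110 (4 bits).
Byte 2: 0xB7 = 10110111 (10xxxxxx ✓), payload 110111.
Byte 3: 0xAB = 10101011 (10xxxxxx ✓), payload 101011.
Concatenate: 1110110111101011 = 0xEDEB (16 bits → U+EDEB).

U+EDEB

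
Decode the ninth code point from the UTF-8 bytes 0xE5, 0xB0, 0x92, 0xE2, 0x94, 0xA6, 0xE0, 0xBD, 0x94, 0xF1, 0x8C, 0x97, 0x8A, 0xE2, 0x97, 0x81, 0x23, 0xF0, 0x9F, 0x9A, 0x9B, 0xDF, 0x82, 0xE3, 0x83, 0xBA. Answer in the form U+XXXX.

U+30FA

Offset 0: leading byte 0xE5 = 11100101 → 3-byte char #1 = E5 B0 92.
Offset 3: leading byte 0xE2 = 11100010 → 3-byte char #2 = E2 94 A6.
Offset 6: leading byte 0xE0 = 11100000 → 3-byte char #3 = E0 BD 94.
Offset 9: leading byte 0xF1 = 11110001 → 4-byte char #4 = F1 8C 97 8A.
Offset 13: leading byte 0xE2 = 11100010 → 3-byte char #5 = E2 97 81.
Offset 16: leading byte 0x23 = 00100011 → 1-byte char #6 = 23.
Offset 17: leading byte 0xF0 = 11110000 → 4-byte char #7 = F0 9F 9A 9B.
Offset 21: leading byte 0xDF = 11011111 → 2-byte char #8 = DF 82.
Offset 23: leading byte 0xE3 = 11100011 → 3-byte char #9 = E3 83 BA.
Leading byte 0xE3 = 11100011 matches 1110xxxx → 3-byte sequence.
Byte 1: 0xE3 = 11100011, payload 0011 (4 bits).
Byte 2: 0x83 = 10000011 (10xxxxxx ✓), payload 000011.
Byte 3: 0xBA = 10111010 (10xxxxxx ✓), payload 111010.
Concatenate: 0011000011111010 = 0x30FA (16 bits → U+30FA).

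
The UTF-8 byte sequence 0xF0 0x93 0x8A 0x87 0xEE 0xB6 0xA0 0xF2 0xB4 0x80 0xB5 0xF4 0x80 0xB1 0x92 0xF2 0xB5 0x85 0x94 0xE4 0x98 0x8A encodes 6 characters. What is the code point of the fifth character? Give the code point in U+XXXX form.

U+B5154

Offset 0: leading byte 0xF0 = 11110000 → 4-byte char #1 = F0 93 8A 87.
Offset 4: leading byte 0xEE = 11101110 → 3-byte char #2 = EE B6 A0.
Offset 7: leading byte 0xF2 = 11110010 → 4-byte char #3 = F2 B4 80 B5.
Offset 11: leading byte 0xF4 = 11110100 → 4-byte char #4 = F4 80 B1 92.
Offset 15: leading byte 0xF2 = 11110010 → 4-byte char #5 = F2 B5 85 94.
Leading byte 0xF2 = 11110010 matches 11110xxx → 4-byte sequence.
Byte 1: 0xF2 = 11110010, payload 010 (3 bits).
Byte 2: 0xB5 = 10110101 (10xxxxxx ✓), payload 110101.
Byte 3: 0x85 = 10000101 (10xxxxxx ✓), payload 000101.
Byte 4: 0x94 = 10010100 (10xxxxxx ✓), payload 010100.
Concatenate: 010110101000101010100 = 0xB5154 (21 bits → U+B5154).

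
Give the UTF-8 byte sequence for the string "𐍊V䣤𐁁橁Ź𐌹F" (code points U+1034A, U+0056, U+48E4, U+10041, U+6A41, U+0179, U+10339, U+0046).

U+1034A: 4-byte form → F0 90 8D 8A.
U+0056: 1-byte form → 56.
U+48E4: 3-byte form → E4 A3 A4.
U+10041: 4-byte form → F0 90 81 81.
U+6A41: 3-byte form → E6 A9 81.
U+0179: 2-byte form → C5 B9.
U+10339: 4-byte form → F0 90 8C B9.
U+0046: 1-byte form → 46.
Concatenated (22 bytes): F0 90 8D 8A 56 E4 A3 A4 F0 90 81 81 E6 A9 81 C5 B9 F0 90 8C B9 46.

F0 90 8D 8A 56 E4 A3 A4 F0 90 81 81 E6 A9 81 C5 B9 F0 90 8C B9 46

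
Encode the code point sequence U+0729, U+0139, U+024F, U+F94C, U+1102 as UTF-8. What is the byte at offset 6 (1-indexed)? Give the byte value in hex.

1-indexed offset 6 is 0-indexed offset 5.
U+0729 → 2-byte form DC A9 at offsets 0–1.
U+0139 → 2-byte form C4 B9 at offsets 2–3.
U+024F → 2-byte form C9 8F at offsets 4–5.
Offset 5 falls in char 3's range; it's byte 2 of C9 8F = 0x8F.

0x8F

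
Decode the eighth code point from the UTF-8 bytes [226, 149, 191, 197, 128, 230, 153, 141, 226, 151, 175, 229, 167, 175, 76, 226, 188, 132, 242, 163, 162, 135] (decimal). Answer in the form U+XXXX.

U+A3887

Offset 0: leading byte 0xE2 = 11100010 → 3-byte char #1 = E2 95 BF.
Offset 3: leading byte 0xC5 = 11000101 → 2-byte char #2 = C5 80.
Offset 5: leading byte 0xE6 = 11100110 → 3-byte char #3 = E6 99 8D.
Offset 8: leading byte 0xE2 = 11100010 → 3-byte char #4 = E2 97 AF.
Offset 11: leading byte 0xE5 = 11100101 → 3-byte char #5 = E5 A7 AF.
Offset 14: leading byte 0x4C = 01001100 → 1-byte char #6 = 4C.
Offset 15: leading byte 0xE2 = 11100010 → 3-byte char #7 = E2 BC 84.
Offset 18: leading byte 0xF2 = 11110010 → 4-byte char #8 = F2 A3 A2 87.
Leading byte 0xF2 = 11110010 matches 11110xxx → 4-byte sequence.
Byte 1: 0xF2 = 11110010, payload 010 (3 bits).
Byte 2: 0xA3 = 10100011 (10xxxxxx ✓), payload 100011.
Byte 3: 0xA2 = 10100010 (10xxxxxx ✓), payload 100010.
Byte 4: 0x87 = 10000111 (10xxxxxx ✓), payload 000111.
Concatenate: 010100011100010000111 = 0xA3887 (21 bits → U+A3887).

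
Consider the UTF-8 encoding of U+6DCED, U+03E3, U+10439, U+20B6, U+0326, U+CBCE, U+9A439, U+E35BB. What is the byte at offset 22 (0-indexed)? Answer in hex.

0xF3

U+6DCED → 4-byte form F1 AD B3 AD at offsets 0–3.
U+03E3 → 2-byte form CF A3 at offsets 4–5.
U+10439 → 4-byte form F0 90 90 B9 at offsets 6–9.
U+20B6 → 3-byte form E2 82 B6 at offsets 10–12.
U+0326 → 2-byte form CC A6 at offsets 13–14.
U+CBCE → 3-byte form EC AF 8E at offsets 15–17.
U+9A439 → 4-byte form F2 9A 90 B9 at offsets 18–21.
U+E35BB → 4-byte form F3 A3 96 BB at offsets 22–25.
Offset 22 falls in char 8's range; it's byte 1 of F3 A3 96 BB = 0xF3.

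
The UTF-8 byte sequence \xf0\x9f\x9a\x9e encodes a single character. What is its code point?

Leading byte 0xF0 = 11110000 matches 11110xxx → 4-byte sequence.
Byte 1: 0xF0 = 11110000, payload 000 (3 bits).
Byte 2: 0x9F = 10011111 (10xxxxxx ✓), payload 011111.
Byte 3: 0x9A = 10011010 (10xxxxxx ✓), payload 011010.
Byte 4: 0x9E = 10011110 (10xxxxxx ✓), payload 011110.
Concatenate: 000011111011010011110 = 0x1F69E (21 bits → U+1F69E).

U+1F69E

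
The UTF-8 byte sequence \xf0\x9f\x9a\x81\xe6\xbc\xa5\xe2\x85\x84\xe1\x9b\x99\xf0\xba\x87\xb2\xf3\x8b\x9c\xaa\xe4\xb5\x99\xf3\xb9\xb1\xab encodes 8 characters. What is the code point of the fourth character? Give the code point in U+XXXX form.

Offset 0: leading byte 0xF0 = 11110000 → 4-byte char #1 = F0 9F 9A 81.
Offset 4: leading byte 0xE6 = 11100110 → 3-byte char #2 = E6 BC A5.
Offset 7: leading byte 0xE2 = 11100010 → 3-byte char #3 = E2 85 84.
Offset 10: leading byte 0xE1 = 11100001 → 3-byte char #4 = E1 9B 99.
Leading byte 0xE1 = 11100001 matches 1110xxxx → 3-byte sequence.
Byte 1: 0xE1 = 11100001, payload 0001 (4 bits).
Byte 2: 0x9B = 10011011 (10xxxxxx ✓), payload 011011.
Byte 3: 0x99 = 10011001 (10xxxxxx ✓), payload 011001.
Concatenate: 0001011011011001 = 0x16D9 (16 bits → U+16D9).

U+16D9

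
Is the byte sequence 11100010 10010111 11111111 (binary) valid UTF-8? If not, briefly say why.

Leading byte 0xE2 = 11100010 → 3-byte form.
Byte 3 is 0xFF = 11111111, which is not 10xxxxxx — expected a continuation byte.

invalid (non-continuation byte where continuation expected)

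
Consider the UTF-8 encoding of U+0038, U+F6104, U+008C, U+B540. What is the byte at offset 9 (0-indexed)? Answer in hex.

0x80

U+0038 → 1-byte form 38 at offsets 0–0.
U+F6104 → 4-byte form F3 B6 84 84 at offsets 1–4.
U+008C → 2-byte form C2 8C at offsets 5–6.
U+B540 → 3-byte form EB 95 80 at offsets 7–9.
Offset 9 falls in char 4's range; it's byte 3 of EB 95 80 = 0x80.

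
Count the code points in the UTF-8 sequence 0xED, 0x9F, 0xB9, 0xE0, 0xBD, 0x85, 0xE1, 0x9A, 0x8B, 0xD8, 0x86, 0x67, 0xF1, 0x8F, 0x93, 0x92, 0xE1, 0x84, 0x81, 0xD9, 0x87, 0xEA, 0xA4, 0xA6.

9

Byte at offset 0: 0xED = 11101101 → 3-byte char (#1). Advance 3.
Byte at offset 3: 0xE0 = 11100000 → 3-byte char (#2). Advance 3.
Byte at offset 6: 0xE1 = 11100001 → 3-byte char (#3). Advance 3.
Byte at offset 9: 0xD8 = 11011000 → 2-byte char (#4). Advance 2.
Byte at offset 11: 0x67 = 01100111 → 1-byte char (#5). Advance 1.
Byte at offset 12: 0xF1 = 11110001 → 4-byte char (#6). Advance 4.
Byte at offset 16: 0xE1 = 11100001 → 3-byte char (#7). Advance 3.
Byte at offset 19: 0xD9 = 11011001 → 2-byte char (#8). Advance 2.
Byte at offset 21: 0xEA = 11101010 → 3-byte char (#9). Advance 3.
Reached end at offset 24 after 9 code points.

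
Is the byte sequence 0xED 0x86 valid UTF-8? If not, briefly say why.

invalid (sequence truncated)

Leading byte 0xED = 11101101 → 3-byte form, but only 2 bytes are present.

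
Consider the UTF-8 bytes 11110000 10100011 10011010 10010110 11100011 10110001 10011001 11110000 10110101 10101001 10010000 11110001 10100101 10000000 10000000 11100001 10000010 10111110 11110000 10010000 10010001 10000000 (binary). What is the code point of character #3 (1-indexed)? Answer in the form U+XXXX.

U+35A50

Offset 0: leading byte 0xF0 = 11110000 → 4-byte char #1 = F0 A3 9A 96.
Offset 4: leading byte 0xE3 = 11100011 → 3-byte char #2 = E3 B1 99.
Offset 7: leading byte 0xF0 = 11110000 → 4-byte char #3 = F0 B5 A9 90.
Leading byte 0xF0 = 11110000 matches 11110xxx → 4-byte sequence.
Byte 1: 0xF0 = 11110000, payload 000 (3 bits).
Byte 2: 0xB5 = 10110101 (10xxxxxx ✓), payload 110101.
Byte 3: 0xA9 = 10101001 (10xxxxxx ✓), payload 101001.
Byte 4: 0x90 = 10010000 (10xxxxxx ✓), payload 010000.
Concatenate: 000110101101001010000 = 0x35A50 (21 bits → U+35A50).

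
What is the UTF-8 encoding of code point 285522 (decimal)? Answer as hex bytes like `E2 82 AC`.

U+45B52 = 0x45B52 = 285522 decimal. In range U+10000–U+10FFFF → 4-byte form: 11110xxx 10xxxxxx 10xxxxxx 10xxxxxx.
Binary (21 bits): 001000101101101010010.
Split 3+6+6+6: 001 | 000101 | 101101 | 010010.
Byte 1: 11110001 = 0xF1.
Byte 2: 10000101 = 0x85.
Byte 3: 10101101 = 0xAD.
Byte 4: 10010010 = 0x92.

F1 85 AD 92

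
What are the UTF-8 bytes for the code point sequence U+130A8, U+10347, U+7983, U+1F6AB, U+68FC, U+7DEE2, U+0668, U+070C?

U+130A8: 4-byte form → F0 93 82 A8.
U+10347: 4-byte form → F0 90 8D 87.
U+7983: 3-byte form → E7 A6 83.
U+1F6AB: 4-byte form → F0 9F 9A AB.
U+68FC: 3-byte form → E6 A3 BC.
U+7DEE2: 4-byte form → F1 BD BB A2.
U+0668: 2-byte form → D9 A8.
U+070C: 2-byte form → DC 8C.
Concatenated (26 bytes): F0 93 82 A8 F0 90 8D 87 E7 A6 83 F0 9F 9A AB E6 A3 BC F1 BD BB A2 D9 A8 DC 8C.

F0 93 82 A8 F0 90 8D 87 E7 A6 83 F0 9F 9A AB E6 A3 BC F1 BD BB A2 D9 A8 DC 8C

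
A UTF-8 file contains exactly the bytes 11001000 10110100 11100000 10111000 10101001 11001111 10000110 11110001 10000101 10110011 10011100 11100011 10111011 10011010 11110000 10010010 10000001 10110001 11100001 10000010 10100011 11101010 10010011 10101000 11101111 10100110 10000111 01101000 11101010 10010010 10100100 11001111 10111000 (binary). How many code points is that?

Byte at offset 0: 0xC8 = 11001000 → 2-byte char (#1). Advance 2.
Byte at offset 2: 0xE0 = 11100000 → 3-byte char (#2). Advance 3.
Byte at offset 5: 0xCF = 11001111 → 2-byte char (#3). Advance 2.
Byte at offset 7: 0xF1 = 11110001 → 4-byte char (#4). Advance 4.
Byte at offset 11: 0xE3 = 11100011 → 3-byte char (#5). Advance 3.
Byte at offset 14: 0xF0 = 11110000 → 4-byte char (#6). Advance 4.
Byte at offset 18: 0xE1 = 11100001 → 3-byte char (#7). Advance 3.
Byte at offset 21: 0xEA = 11101010 → 3-byte char (#8). Advance 3.
Byte at offset 24: 0xEF = 11101111 → 3-byte char (#9). Advance 3.
Byte at offset 27: 0x68 = 01101000 → 1-byte char (#10). Advance 1.
Byte at offset 28: 0xEA = 11101010 → 3-byte char (#11). Advance 3.
Byte at offset 31: 0xCF = 11001111 → 2-byte char (#12). Advance 2.
Reached end at offset 33 after 12 code points.

12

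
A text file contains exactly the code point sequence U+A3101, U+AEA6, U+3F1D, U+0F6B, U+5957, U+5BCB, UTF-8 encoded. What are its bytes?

U+A3101: 4-byte form → F2 A3 84 81.
U+AEA6: 3-byte form → EA BA A6.
U+3F1D: 3-byte form → E3 BC 9D.
U+0F6B: 3-byte form → E0 BD AB.
U+5957: 3-byte form → E5 A5 97.
U+5BCB: 3-byte form → E5 AF 8B.
Concatenated (19 bytes): F2 A3 84 81 EA BA A6 E3 BC 9D E0 BD AB E5 A5 97 E5 AF 8B.

F2 A3 84 81 EA BA A6 E3 BC 9D E0 BD AB E5 A5 97 E5 AF 8B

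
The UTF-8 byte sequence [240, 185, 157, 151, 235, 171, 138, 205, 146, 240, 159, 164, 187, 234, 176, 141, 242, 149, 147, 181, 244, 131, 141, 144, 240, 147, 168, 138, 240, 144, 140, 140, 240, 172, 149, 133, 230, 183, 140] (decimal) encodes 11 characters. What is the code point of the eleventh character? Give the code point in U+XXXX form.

U+6DCC

Offset 0: leading byte 0xF0 = 11110000 → 4-byte char #1 = F0 B9 9D 97.
Offset 4: leading byte 0xEB = 11101011 → 3-byte char #2 = EB AB 8A.
Offset 7: leading byte 0xCD = 11001101 → 2-byte char #3 = CD 92.
Offset 9: leading byte 0xF0 = 11110000 → 4-byte char #4 = F0 9F A4 BB.
Offset 13: leading byte 0xEA = 11101010 → 3-byte char #5 = EA B0 8D.
Offset 16: leading byte 0xF2 = 11110010 → 4-byte char #6 = F2 95 93 B5.
Offset 20: leading byte 0xF4 = 11110100 → 4-byte char #7 = F4 83 8D 90.
Offset 24: leading byte 0xF0 = 11110000 → 4-byte char #8 = F0 93 A8 8A.
Offset 28: leading byte 0xF0 = 11110000 → 4-byte char #9 = F0 90 8C 8C.
Offset 32: leading byte 0xF0 = 11110000 → 4-byte char #10 = F0 AC 95 85.
Offset 36: leading byte 0xE6 = 11100110 → 3-byte char #11 = E6 B7 8C.
Leading byte 0xE6 = 11100110 matches 1110xxxx → 3-byte sequence.
Byte 1: 0xE6 = 11100110, payload 0110 (4 bits).
Byte 2: 0xB7 = 10110111 (10xxxxxx ✓), payload 110111.
Byte 3: 0x8C = 10001100 (10xxxxxx ✓), payload 001100.
Concatenate: 0110110111001100 = 0x6DCC (16 bits → U+6DCC).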